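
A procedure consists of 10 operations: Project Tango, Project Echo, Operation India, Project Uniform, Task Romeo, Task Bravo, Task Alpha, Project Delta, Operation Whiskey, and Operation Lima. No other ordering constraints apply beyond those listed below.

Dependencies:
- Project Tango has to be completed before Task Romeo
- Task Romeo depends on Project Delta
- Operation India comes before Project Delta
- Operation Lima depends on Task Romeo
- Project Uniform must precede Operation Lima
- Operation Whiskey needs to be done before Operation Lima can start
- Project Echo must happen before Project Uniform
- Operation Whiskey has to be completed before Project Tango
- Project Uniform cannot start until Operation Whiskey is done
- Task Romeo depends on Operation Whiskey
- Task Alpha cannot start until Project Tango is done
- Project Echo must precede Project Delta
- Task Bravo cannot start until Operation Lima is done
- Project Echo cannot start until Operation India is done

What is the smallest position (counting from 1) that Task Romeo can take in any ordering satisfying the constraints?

6

The operations that are forced before Task Romeo, directly or transitively, are Project Tango, Project Echo, Operation India, Project Delta, Operation Whiskey. That's 5 operations.
So at minimum 5 operations come before Task Romeo, putting Task Romeo no earlier than position 6. That position is achievable by scheduling exactly those predecessors first.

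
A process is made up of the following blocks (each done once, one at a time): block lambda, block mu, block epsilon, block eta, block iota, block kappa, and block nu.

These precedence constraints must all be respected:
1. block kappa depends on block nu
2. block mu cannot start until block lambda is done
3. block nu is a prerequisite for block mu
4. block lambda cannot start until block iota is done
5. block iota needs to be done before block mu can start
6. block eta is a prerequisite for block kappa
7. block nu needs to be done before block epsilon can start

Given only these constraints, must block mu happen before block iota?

No

In fact the dependencies run the other way: block iota → block mu.
So block mu never precedes block iota.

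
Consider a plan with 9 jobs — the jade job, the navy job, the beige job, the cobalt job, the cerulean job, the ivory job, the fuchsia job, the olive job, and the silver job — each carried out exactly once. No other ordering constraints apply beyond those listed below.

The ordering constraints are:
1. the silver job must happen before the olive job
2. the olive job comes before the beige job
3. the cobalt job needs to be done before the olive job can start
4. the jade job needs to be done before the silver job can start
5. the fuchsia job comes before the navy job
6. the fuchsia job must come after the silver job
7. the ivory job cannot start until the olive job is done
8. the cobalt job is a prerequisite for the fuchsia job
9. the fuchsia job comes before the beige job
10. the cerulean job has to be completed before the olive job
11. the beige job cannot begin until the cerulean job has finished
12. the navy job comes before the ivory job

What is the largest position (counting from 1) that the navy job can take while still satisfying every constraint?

The only job forced after the navy job (directly or by a chain) is the ivory job.
So at least 1 job follows the navy job, putting the navy job no later than position 8. That position is achievable by scheduling everything else first.

8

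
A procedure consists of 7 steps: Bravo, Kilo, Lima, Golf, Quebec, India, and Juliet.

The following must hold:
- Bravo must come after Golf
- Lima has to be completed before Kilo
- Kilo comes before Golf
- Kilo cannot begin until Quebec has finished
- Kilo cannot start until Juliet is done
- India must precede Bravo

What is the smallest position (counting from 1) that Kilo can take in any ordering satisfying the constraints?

4

Every step that must precede Kilo has to come before it. Tracing all chains that end at Kilo, those steps are: Lima, Quebec, Juliet — 3 in total.
With 3 mandatory predecessors, the earliest Kilo can sit is position 3+1 = 4, and placing just those 3 first achieves it.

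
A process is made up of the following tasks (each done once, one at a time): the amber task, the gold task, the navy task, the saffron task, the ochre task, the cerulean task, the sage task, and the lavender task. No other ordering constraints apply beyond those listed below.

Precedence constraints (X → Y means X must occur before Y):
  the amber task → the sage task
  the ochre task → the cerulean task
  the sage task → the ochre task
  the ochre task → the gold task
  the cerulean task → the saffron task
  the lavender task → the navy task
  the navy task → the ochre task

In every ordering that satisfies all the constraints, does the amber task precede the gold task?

There is a constraint chain the amber task → the sage task → the ochre task → the gold task.
So the amber task must precede the gold task in any valid ordering.

Yes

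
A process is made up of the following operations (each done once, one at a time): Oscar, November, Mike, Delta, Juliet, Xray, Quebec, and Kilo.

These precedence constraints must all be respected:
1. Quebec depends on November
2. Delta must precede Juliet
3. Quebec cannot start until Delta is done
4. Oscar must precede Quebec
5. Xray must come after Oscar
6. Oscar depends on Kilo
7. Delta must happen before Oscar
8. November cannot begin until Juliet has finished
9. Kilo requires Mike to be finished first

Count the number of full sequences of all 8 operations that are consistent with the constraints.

2 operations have no prerequisites (Mike, Delta), so any of them could come first.
Systematically extending each partial ordering one operation at a time and counting, there are 50 complete orderings.

50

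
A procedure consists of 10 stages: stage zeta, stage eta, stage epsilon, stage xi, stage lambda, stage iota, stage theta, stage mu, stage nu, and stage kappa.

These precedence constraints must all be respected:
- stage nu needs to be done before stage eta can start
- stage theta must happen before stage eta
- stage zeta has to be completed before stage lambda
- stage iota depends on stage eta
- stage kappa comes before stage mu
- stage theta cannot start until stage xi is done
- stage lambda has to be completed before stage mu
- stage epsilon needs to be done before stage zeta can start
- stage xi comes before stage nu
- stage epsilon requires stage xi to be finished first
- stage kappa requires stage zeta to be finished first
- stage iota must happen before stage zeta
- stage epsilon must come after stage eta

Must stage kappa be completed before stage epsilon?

No

There is a chain stage epsilon → stage zeta → stage kappa, which puts stage epsilon before stage kappa.
So stage kappa never precedes stage epsilon.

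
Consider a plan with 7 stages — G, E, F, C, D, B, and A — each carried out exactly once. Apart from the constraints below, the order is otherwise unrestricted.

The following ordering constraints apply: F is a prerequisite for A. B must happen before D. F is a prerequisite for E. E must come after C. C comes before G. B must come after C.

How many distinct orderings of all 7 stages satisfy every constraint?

The stages with no prerequisites are F, C; any of them can be placed first.
Counting all ways to extend the partial order to a total order gives 192.

192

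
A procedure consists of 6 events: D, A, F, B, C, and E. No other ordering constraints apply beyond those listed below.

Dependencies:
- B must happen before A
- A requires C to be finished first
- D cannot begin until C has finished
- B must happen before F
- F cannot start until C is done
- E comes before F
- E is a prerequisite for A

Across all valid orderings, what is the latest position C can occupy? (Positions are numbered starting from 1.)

3

Following every chain forward from C, the events that must come later are D, A, F — 3 of them.
With 3 mandatory successors out of 6 events total, the latest slot for C is 6−3 = 3, and it's reachable by doing all non-successors before C.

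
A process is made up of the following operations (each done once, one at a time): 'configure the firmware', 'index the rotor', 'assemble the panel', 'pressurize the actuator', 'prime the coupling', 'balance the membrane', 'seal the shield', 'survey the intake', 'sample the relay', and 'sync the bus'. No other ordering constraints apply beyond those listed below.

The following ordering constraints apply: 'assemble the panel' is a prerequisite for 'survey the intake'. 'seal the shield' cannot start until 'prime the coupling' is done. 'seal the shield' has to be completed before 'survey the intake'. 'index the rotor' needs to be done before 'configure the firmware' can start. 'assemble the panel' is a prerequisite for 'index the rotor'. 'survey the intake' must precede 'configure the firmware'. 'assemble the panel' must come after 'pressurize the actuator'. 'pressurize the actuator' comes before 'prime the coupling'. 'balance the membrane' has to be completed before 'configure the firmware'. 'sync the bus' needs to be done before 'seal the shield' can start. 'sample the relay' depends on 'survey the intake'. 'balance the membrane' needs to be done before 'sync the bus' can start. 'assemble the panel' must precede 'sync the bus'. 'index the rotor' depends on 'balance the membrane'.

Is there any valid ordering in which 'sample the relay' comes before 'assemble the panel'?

No

The constraints give a chain 'assemble the panel' → 'survey the intake' → 'sample the relay', which forces 'assemble the panel' before 'sample the relay'.
Hence 'sample the relay' can never be scheduled before 'assemble the panel'.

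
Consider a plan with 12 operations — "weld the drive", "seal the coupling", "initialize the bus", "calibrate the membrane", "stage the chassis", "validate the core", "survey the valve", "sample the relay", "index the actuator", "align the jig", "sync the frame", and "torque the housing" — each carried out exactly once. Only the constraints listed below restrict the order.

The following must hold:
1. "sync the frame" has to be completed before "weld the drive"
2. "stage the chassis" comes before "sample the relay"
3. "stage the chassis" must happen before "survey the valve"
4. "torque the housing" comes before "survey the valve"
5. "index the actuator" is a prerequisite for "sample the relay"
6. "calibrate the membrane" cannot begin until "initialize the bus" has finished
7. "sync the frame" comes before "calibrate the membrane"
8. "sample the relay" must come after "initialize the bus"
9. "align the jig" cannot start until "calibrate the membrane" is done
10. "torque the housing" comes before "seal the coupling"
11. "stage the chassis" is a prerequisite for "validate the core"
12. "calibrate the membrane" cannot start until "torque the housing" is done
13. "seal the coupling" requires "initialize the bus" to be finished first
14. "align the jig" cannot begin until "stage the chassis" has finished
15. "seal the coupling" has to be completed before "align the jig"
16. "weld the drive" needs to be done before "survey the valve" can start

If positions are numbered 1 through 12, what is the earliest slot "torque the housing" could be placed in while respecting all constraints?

1

"torque the housing" has no prerequisites at all, so it can go in position 1.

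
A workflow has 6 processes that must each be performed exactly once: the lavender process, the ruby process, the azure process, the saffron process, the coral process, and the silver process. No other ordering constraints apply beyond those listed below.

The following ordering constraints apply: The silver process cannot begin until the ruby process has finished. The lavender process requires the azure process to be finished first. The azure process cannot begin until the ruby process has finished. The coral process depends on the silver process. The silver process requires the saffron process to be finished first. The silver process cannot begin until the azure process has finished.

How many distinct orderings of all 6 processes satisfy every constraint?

2 processes have no prerequisites (the ruby process, the saffron process), so any of them could come first.
Counting all ways to extend the partial order to a total order gives 10.

10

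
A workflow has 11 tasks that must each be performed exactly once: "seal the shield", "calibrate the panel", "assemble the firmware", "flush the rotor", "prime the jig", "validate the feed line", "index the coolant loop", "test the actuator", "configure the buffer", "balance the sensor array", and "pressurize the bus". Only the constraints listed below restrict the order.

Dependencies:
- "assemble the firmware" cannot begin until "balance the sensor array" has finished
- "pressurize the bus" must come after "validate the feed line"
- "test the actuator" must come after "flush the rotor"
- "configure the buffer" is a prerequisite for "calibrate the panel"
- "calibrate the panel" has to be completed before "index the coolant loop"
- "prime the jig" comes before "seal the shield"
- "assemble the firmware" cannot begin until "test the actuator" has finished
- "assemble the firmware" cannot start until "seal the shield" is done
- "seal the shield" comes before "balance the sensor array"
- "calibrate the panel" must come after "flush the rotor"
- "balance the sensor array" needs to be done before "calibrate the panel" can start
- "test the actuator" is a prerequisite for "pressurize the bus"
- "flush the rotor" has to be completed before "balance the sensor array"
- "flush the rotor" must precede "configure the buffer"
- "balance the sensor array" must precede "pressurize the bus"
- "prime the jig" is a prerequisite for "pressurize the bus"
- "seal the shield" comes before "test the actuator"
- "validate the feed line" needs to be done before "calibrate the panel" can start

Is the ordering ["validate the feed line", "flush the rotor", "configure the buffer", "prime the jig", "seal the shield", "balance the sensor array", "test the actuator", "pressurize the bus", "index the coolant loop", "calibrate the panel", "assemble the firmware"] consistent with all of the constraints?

Here "calibrate the panel" comes after "index the coolant loop".
Since "calibrate the panel" is required before "index the coolant loop", the ordering is invalid.

No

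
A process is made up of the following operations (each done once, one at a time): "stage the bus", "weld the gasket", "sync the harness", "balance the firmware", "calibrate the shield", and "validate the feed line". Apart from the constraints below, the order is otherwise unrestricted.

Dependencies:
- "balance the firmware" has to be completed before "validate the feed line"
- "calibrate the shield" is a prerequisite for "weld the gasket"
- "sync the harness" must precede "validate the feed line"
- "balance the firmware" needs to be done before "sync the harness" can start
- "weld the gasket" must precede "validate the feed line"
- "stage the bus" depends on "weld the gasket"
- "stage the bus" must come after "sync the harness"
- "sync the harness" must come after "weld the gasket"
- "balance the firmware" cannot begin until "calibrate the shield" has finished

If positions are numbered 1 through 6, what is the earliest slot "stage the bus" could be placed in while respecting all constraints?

5

The operations that are forced before "stage the bus", directly or transitively, are "weld the gasket", "sync the harness", "balance the firmware", "calibrate the shield". That's 4 operations.
With 4 mandatory predecessors, the earliest "stage the bus" can sit is position 4+1 = 5, and placing just those 4 first achieves it.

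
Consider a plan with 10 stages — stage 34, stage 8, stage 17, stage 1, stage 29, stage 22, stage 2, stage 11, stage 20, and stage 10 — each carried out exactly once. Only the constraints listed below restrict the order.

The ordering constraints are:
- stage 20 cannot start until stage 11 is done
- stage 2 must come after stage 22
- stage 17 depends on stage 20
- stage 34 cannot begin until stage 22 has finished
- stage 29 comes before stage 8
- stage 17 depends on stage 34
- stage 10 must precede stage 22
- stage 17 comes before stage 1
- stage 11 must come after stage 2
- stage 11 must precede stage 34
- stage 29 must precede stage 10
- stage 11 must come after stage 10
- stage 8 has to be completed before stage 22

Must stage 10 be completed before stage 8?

Nothing in the constraints links stage 10 and stage 8; they are unordered relative to each other.
A valid ordering placing stage 8 before stage 10 exists, so the answer is no.

No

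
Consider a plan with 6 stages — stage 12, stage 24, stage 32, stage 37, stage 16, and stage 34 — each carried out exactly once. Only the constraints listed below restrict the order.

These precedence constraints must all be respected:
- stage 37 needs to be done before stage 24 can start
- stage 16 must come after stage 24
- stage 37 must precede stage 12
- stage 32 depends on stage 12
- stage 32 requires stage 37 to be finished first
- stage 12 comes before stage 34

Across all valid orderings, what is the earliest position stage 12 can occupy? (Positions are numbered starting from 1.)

2

The only stage forced before stage 12 (directly or transitively) is stage 37.
With 1 mandatory predecessor, the earliest stage 12 can sit is position 1+1 = 2, and placing just that one first achieves it.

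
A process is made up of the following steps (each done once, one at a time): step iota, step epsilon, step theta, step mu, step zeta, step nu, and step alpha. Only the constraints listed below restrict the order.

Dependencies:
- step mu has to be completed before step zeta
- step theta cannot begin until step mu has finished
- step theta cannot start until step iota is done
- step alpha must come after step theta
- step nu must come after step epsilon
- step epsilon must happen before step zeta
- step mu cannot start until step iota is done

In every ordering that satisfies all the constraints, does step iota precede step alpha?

Yes

Chaining the stated constraints: step iota → step theta → step alpha.
So step iota must precede step alpha in any valid ordering.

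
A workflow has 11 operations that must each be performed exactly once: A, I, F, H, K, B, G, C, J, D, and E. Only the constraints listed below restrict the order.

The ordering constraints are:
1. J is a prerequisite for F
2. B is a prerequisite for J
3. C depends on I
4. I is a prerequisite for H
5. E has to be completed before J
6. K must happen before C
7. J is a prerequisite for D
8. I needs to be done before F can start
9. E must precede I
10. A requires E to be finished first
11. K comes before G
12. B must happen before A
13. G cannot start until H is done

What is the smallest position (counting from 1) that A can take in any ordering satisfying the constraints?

Working backwards through the constraints from A, its full set of required predecessors is B, E — 2 of them.
With 2 mandatory predecessors, the earliest A can sit is position 2+1 = 3, and placing just those 2 first achieves it.

3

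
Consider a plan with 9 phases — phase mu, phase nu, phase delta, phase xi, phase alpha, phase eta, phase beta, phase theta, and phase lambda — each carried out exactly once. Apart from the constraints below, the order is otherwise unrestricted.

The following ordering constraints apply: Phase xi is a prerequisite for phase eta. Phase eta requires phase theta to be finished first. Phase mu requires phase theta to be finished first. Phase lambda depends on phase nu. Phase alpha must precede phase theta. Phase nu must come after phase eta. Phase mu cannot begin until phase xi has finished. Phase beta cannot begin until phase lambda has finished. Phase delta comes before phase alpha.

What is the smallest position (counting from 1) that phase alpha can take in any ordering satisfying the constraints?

2

The only phase forced before phase alpha (directly or transitively) is phase delta.
With 1 mandatory predecessor, the earliest phase alpha can sit is position 1+1 = 2, and placing just that one first achieves it.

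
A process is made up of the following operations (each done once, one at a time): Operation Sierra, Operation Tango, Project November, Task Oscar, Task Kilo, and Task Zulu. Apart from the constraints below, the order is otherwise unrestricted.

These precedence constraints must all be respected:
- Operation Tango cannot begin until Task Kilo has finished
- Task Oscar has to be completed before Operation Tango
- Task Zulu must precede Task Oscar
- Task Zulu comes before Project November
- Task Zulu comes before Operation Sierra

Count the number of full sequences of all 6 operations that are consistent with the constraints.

52

The operations with no prerequisites are Task Kilo, Task Zulu; any of them can be placed first.
Systematically extending each partial ordering one operation at a time and counting, there are 52 complete orderings.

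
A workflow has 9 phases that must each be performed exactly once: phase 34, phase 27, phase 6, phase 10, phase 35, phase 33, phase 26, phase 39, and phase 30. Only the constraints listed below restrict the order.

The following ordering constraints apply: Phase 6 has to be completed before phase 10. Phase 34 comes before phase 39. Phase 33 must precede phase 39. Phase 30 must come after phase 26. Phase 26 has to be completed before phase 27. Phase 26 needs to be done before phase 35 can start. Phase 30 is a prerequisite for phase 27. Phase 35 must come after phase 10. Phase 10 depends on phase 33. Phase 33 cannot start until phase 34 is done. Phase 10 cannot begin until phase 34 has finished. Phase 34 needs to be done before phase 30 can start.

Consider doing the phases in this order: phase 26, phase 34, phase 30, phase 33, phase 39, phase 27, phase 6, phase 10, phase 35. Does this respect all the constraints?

Checking each listed constraint against this order: for instance, phase 26 is in position 1 and phase 35 in position 9, so that constraint holds — and the remaining constraints check out the same way.

Yes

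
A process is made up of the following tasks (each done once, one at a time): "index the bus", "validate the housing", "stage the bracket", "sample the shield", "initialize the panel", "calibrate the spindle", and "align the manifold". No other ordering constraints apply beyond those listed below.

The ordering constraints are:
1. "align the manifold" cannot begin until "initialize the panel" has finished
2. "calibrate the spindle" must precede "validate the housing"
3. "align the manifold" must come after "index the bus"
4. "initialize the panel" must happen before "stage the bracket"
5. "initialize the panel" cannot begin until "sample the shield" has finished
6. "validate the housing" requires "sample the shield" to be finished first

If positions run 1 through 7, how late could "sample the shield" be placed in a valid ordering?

3

Following every chain forward from "sample the shield", the tasks that must come later are "validate the housing", "stage the bracket", "initialize the panel", "align the manifold" — 4 of them.
So at least 4 tasks follow "sample the shield", putting "sample the shield" no later than position 3. That position is achievable by scheduling everything else first.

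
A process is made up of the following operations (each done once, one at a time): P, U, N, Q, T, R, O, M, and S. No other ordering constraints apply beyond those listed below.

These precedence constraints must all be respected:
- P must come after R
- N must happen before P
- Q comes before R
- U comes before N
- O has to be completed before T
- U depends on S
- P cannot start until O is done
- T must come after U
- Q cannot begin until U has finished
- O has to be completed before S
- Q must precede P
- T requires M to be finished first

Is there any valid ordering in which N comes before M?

No chain of constraints runs from M to N, so M is not required to come first.
So a valid ordering placing N earlier than M exists.

Yes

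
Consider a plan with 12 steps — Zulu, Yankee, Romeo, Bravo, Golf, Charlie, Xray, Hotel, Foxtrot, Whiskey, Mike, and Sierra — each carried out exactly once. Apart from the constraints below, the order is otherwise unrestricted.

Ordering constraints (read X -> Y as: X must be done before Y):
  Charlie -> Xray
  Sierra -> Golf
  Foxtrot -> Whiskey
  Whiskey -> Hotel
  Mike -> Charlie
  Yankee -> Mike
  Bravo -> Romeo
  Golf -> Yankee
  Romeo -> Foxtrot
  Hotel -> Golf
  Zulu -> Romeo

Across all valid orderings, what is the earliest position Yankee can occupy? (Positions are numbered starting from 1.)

The steps that are forced before Yankee, directly or transitively, are Zulu, Romeo, Bravo, Golf, Hotel, Foxtrot, Whiskey, Sierra. That's 8 steps.
So at minimum 8 steps come before Yankee, putting Yankee no earlier than position 9. That position is achievable by scheduling exactly those predecessors first.

9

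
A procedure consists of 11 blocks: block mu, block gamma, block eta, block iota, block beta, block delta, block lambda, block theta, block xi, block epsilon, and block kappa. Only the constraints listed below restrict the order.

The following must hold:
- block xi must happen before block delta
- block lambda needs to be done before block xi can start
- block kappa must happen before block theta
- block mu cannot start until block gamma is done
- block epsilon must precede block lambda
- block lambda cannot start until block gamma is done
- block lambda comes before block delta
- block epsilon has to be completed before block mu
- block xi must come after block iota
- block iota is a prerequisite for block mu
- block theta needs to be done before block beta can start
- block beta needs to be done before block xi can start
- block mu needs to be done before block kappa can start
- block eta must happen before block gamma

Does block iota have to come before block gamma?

No chain of constraints connects block iota to block gamma in either direction.
So block iota can come before block gamma or after — it is not forced.

No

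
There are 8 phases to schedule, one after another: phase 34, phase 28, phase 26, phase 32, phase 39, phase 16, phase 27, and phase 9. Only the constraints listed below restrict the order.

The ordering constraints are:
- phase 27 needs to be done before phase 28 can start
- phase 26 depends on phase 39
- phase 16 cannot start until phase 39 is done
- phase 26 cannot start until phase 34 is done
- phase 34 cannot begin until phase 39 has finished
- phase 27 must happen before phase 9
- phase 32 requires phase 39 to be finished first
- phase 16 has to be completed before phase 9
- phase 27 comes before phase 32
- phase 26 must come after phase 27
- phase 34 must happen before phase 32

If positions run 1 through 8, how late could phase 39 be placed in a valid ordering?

Every phase that must follow phase 39 has to come after it. Tracing all chains starting from phase 39, those phases are: phase 34, phase 26, phase 32, phase 16, phase 9 — 5 in total.
With 5 mandatory successors out of 8 phases total, the latest slot for phase 39 is 8−5 = 3, and it's reachable by doing all non-successors before phase 39.

3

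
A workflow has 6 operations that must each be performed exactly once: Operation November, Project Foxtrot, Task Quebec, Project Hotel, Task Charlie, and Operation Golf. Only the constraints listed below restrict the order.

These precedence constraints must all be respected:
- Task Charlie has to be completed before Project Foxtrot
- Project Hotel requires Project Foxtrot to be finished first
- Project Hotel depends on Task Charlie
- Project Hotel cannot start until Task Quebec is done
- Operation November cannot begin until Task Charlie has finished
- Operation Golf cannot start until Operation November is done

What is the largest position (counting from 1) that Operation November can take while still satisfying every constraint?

Following the constraints forward from Operation November, its only required successor is Operation Golf.
With 1 mandatory successor out of 6 operations total, the latest slot for Operation November is 6−1 = 5, and it's reachable by doing all non-successors before Operation November.

5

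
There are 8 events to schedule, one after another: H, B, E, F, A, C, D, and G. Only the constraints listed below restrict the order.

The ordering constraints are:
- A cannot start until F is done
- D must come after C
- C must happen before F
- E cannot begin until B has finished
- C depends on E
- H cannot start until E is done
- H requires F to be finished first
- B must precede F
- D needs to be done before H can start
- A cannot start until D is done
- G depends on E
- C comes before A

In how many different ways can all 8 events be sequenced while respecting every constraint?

Only B has no prerequisites, so it must go first.
Counting all ways to extend the partial order to a total order gives 24.

24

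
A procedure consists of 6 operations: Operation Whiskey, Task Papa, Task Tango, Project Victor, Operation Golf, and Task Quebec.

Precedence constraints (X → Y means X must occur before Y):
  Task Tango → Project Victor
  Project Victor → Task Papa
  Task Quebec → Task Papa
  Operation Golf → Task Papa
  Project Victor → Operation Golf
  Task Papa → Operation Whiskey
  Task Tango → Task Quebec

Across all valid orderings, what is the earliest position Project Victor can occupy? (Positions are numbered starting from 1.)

2

The only operation forced before Project Victor (directly or transitively) is Task Tango.
With 1 mandatory predecessor, the earliest Project Victor can sit is position 1+1 = 2, and placing just that one first achieves it.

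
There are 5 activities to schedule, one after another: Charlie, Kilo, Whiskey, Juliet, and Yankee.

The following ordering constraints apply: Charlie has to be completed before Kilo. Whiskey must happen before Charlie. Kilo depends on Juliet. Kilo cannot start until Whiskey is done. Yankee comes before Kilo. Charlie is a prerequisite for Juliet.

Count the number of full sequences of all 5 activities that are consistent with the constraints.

4

2 activities have no prerequisites (Whiskey, Yankee), so any of them could come first.
Enumerating by repeatedly choosing an available activity (one whose prerequisites are all placed) gives 4 distinct complete orderings.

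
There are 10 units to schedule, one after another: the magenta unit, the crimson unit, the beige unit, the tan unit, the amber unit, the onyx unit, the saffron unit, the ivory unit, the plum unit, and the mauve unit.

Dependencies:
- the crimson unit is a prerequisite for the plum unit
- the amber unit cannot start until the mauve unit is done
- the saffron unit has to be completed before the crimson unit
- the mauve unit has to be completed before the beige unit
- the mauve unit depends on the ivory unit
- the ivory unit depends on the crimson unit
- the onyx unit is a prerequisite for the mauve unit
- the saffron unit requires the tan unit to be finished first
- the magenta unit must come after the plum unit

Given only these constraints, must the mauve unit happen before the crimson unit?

There is a chain the crimson unit → the ivory unit → the mauve unit, which puts the crimson unit before the mauve unit.
So the mauve unit does not have to come before the crimson unit — it cannot.

No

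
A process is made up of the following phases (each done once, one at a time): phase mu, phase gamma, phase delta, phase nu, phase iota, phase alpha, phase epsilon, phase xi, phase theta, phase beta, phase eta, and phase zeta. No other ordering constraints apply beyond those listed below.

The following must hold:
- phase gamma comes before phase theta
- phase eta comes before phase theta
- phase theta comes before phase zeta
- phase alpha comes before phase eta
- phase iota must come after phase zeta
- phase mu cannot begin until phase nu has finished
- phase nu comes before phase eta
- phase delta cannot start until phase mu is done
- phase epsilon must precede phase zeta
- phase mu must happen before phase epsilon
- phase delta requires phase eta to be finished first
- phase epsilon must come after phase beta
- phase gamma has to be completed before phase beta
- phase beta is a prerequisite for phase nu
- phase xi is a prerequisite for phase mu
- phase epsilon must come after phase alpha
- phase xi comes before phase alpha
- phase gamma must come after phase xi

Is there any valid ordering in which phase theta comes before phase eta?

No

The constraints give a chain phase eta → phase theta, which forces phase eta before phase theta.
Hence phase theta can never be scheduled before phase eta.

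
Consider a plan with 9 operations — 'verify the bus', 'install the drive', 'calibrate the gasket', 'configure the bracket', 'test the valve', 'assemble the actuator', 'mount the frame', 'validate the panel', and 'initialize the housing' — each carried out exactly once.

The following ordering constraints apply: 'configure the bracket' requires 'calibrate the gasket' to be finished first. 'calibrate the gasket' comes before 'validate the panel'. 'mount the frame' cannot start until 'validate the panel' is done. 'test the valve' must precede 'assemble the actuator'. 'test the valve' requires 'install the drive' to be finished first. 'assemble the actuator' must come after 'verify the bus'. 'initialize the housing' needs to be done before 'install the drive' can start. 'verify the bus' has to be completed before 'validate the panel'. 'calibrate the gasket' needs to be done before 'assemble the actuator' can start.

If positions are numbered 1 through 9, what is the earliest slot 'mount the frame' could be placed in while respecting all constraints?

4

Working backwards through the constraints from 'mount the frame', its full set of required predecessors is 'verify the bus', 'calibrate the gasket', 'validate the panel' — 3 of them.
With 3 mandatory predecessors, the earliest 'mount the frame' can sit is position 3+1 = 4, and placing just those 3 first achieves it.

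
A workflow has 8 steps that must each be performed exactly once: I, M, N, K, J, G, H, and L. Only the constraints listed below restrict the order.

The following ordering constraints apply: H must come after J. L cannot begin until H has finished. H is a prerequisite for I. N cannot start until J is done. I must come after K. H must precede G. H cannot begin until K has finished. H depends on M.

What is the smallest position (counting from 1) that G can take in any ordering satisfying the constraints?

5

Working backwards through the constraints from G, its full set of required predecessors is M, K, J, H — 4 of them.
With 4 mandatory predecessors, the earliest G can sit is position 4+1 = 5, and placing just those 4 first achieves it.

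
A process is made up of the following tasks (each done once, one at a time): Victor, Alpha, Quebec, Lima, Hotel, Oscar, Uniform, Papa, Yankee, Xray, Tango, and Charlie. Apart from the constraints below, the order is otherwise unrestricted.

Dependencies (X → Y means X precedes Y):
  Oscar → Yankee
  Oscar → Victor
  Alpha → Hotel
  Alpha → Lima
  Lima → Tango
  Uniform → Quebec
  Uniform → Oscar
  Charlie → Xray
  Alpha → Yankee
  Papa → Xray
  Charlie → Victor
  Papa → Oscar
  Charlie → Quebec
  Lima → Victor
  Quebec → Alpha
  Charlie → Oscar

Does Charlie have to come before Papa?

No chain of constraints connects Charlie to Papa in either direction.
There exist valid orderings with Papa before Charlie, so Charlie is not required to come first.

No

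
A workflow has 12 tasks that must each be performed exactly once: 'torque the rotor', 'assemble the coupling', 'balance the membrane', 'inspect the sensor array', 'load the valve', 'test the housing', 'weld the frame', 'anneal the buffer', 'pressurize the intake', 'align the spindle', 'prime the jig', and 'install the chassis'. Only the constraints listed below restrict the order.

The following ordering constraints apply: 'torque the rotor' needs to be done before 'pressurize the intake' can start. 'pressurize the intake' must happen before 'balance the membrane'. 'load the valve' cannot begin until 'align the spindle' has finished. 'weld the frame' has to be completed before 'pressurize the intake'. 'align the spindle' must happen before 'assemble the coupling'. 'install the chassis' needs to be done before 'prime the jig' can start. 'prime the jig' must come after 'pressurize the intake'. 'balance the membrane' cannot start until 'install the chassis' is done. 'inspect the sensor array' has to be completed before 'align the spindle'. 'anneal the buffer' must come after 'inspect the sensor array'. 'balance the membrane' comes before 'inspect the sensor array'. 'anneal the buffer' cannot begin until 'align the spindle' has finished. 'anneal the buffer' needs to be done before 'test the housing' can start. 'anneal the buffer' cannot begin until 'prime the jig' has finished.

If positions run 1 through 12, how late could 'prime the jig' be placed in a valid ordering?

10

Every task that must follow 'prime the jig' has to come after it. Tracing all chains starting from 'prime the jig', those tasks are: 'test the housing', 'anneal the buffer' — 2 in total.
So at least 2 tasks follow 'prime the jig', putting 'prime the jig' no later than position 10. That position is achievable by scheduling everything else first.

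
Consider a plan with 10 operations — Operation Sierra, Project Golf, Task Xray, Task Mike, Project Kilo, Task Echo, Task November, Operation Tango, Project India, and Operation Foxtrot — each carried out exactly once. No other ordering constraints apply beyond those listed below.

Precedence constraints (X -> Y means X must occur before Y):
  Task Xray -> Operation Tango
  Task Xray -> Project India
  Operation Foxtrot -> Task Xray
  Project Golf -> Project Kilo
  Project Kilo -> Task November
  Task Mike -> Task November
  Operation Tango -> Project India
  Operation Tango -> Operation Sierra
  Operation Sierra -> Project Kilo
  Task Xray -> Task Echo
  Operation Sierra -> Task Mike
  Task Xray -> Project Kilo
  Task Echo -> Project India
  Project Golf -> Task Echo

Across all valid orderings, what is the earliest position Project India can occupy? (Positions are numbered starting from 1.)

Every operation that must precede Project India has to come before it. Tracing all chains that end at Project India, those operations are: Project Golf, Task Xray, Task Echo, Operation Tango, Operation Foxtrot — 5 in total.
So at minimum 5 operations come before Project India, putting Project India no earlier than position 6. That position is achievable by scheduling exactly those predecessors first.

6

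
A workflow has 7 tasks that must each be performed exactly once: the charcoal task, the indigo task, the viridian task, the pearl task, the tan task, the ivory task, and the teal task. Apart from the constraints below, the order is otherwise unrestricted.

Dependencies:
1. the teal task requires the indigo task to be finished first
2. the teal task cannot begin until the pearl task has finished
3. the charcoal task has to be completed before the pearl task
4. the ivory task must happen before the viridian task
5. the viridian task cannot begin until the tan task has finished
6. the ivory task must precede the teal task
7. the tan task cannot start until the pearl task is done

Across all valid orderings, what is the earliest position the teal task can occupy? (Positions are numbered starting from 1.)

Working backwards through the constraints from the teal task, its full set of required predecessors is the charcoal task, the indigo task, the pearl task, the ivory task — 4 of them.
With 4 mandatory predecessors, the earliest the teal task can sit is position 4+1 = 5, and placing just those 4 first achieves it.

5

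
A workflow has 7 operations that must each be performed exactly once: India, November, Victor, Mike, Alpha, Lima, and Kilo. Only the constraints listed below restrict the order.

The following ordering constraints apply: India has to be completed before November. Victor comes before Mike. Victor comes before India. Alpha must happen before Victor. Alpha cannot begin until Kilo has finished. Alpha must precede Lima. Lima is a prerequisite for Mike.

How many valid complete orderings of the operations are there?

Kilo is the only operation with nothing required before it, so every ordering starts there.
Counting all ways to extend the partial order to a total order gives 9.

9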